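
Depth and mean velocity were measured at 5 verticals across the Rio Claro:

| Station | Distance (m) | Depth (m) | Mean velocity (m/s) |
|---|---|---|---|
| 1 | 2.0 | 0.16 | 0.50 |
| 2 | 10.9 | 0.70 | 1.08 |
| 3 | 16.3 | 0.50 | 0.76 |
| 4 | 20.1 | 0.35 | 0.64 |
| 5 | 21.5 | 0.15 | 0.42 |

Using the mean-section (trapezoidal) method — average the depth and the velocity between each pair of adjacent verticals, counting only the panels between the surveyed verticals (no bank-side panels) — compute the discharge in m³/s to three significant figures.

7.32 m³/s

Panel 1-2: Δb = 8.9 m, d̄ = (0.16+0.70)/2 = 0.43, v̄ = (0.50+1.08)/2 = 0.79 → q = 8.9×0.43×0.79 = 3.023 m³/s
Panel 2-3: Δb = 5.4 m, d̄ = (0.70+0.50)/2 = 0.6, v̄ = (1.08+0.76)/2 = 0.92 → q = 5.4×0.6×0.92 = 2.981 m³/s
Panel 3-4: Δb = 3.8 m, d̄ = (0.50+0.35)/2 = 0.425, v̄ = (0.76+0.64)/2 = 0.7 → q = 3.8×0.425×0.7 = 1.131 m³/s
Panel 4-5: Δb = 1.4 m, d̄ = (0.35+0.15)/2 = 0.25, v̄ = (0.64+0.42)/2 = 0.53 → q = 1.4×0.25×0.53 = 0.1855 m³/s
Q = Σ q = 7.320 m³/s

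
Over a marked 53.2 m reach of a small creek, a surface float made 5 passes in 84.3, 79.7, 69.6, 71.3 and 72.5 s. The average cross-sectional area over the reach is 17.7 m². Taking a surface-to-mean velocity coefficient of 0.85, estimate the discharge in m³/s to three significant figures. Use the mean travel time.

t̄ = (84.3 + 79.7 + 69.6 + 71.3 + 72.5) / 5 = 75.48 s
v_surface = L / t̄ = 53.2 / 75.48 = 0.7048 m/s
v_mean = 0.85 × 0.7048 = 0.5991 m/s
Q = A × v_mean = 17.7 × 0.5991 = 10.60 m³/s

10.6 m³/s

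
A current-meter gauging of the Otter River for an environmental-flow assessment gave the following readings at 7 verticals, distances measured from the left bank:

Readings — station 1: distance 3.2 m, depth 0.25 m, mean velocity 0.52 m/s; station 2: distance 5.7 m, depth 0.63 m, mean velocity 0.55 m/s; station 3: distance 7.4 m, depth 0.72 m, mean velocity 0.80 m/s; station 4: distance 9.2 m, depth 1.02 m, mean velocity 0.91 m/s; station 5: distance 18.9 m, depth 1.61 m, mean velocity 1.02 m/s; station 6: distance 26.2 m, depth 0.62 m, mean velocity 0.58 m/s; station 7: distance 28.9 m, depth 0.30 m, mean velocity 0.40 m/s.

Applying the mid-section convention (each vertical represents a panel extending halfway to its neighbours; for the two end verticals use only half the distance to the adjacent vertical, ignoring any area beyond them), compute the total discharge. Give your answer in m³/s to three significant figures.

w_1 = (5.7 − 3.2)/2 = 1.25 m; q_1 = 0.52 × 0.25 × 1.25 = 0.1625 m³/s
w_2 = (7.4 − 3.2)/2 = 2.1 m; q_2 = 0.55 × 0.63 × 2.1 = 0.7277 m³/s
w_3 = (9.2 − 5.7)/2 = 1.75 m; q_3 = 0.80 × 0.72 × 1.75 = 1.008 m³/s
w_4 = (18.9 − 7.4)/2 = 5.75 m; q_4 = 0.91 × 1.02 × 5.75 = 5.337 m³/s
w_5 = (26.2 − 9.2)/2 = 8.5 m; q_5 = 1.02 × 1.61 × 8.5 = 13.96 m³/s
w_6 = (28.9 − 18.9)/2 = 5 m; q_6 = 0.58 × 0.62 × 5 = 1.798 m³/s
w_7 = (28.9 − 26.2)/2 = 1.35 m; q_7 = 0.40 × 0.30 × 1.35 = 0.1620 m³/s
Q = Σ qᵢ = 23.15 m³/s

23.2 m³/s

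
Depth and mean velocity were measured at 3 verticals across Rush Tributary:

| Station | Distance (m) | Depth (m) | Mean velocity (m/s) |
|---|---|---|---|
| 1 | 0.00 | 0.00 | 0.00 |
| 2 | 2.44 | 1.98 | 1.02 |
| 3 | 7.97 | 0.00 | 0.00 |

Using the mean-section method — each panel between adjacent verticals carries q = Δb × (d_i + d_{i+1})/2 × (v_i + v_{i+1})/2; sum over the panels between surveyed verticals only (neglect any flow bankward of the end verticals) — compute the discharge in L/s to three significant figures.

Panel 1-2: Δb = 2.44 m, d̄ = (0.00+1.98)/2 = 0.99, v̄ = (0.00+1.02)/2 = 0.51 → q = 2.44×0.99×0.51 = 1.232 m³/s
Panel 2-3: Δb = 5.53 m, d̄ = (1.98+0.00)/2 = 0.99, v̄ = (1.02+0.00)/2 = 0.51 → q = 5.53×0.99×0.51 = 2.792 m³/s
Q = Σ q = 4.024 m³/s
= 4.024 × 1000 = 4024 L/s

4020 L/s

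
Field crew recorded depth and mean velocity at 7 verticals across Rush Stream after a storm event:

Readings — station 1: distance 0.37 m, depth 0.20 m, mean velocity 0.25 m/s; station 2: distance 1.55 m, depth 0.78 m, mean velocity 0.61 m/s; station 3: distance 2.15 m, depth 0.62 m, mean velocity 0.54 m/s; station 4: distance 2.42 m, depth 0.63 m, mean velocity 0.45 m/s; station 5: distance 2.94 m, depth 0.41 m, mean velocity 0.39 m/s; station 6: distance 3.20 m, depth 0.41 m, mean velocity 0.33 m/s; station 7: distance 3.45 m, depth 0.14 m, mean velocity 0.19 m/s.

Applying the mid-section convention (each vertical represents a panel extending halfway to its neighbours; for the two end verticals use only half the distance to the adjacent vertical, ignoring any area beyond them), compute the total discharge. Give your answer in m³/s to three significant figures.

w_1 = (1.55 − 0.37)/2 = 0.59 m; q_1 = 0.25 × 0.20 × 0.59 = 0.02950 m³/s
w_2 = (2.15 − 0.37)/2 = 0.89 m; q_2 = 0.61 × 0.78 × 0.89 = 0.4235 m³/s
w_3 = (2.42 − 1.55)/2 = 0.435 m; q_3 = 0.54 × 0.62 × 0.435 = 0.1456 m³/s
w_4 = (2.94 − 2.15)/2 = 0.395 m; q_4 = 0.45 × 0.63 × 0.395 = 0.1120 m³/s
w_5 = (3.20 − 2.42)/2 = 0.39 m; q_5 = 0.39 × 0.41 × 0.39 = 0.06236 m³/s
w_6 = (3.45 − 2.94)/2 = 0.255 m; q_6 = 0.33 × 0.41 × 0.255 = 0.03450 m³/s
w_7 = (3.45 − 3.20)/2 = 0.125 m; q_7 = 0.19 × 0.14 × 0.125 = 0.003325 m³/s
Q = Σ qᵢ = 0.8108 m³/s

0.811 m³/s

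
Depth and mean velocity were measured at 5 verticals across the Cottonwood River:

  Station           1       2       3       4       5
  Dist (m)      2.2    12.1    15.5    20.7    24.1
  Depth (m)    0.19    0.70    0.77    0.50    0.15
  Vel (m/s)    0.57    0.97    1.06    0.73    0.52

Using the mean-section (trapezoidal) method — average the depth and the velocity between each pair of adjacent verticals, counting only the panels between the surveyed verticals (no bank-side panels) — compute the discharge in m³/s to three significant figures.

Panel 1-2: Δb = 9.9 m, d̄ = (0.19+0.70)/2 = 0.445, v̄ = (0.57+0.97)/2 = 0.77 → q = 9.9×0.445×0.77 = 3.392 m³/s
Panel 2-3: Δb = 3.4 m, d̄ = (0.70+0.77)/2 = 0.735, v̄ = (0.97+1.06)/2 = 1.015 → q = 3.4×0.735×1.015 = 2.536 m³/s
Panel 3-4: Δb = 5.2 m, d̄ = (0.77+0.50)/2 = 0.635, v̄ = (1.06+0.73)/2 = 0.895 → q = 5.2×0.635×0.895 = 2.955 m³/s
Panel 4-5: Δb = 3.4 m, d̄ = (0.50+0.15)/2 = 0.325, v̄ = (0.73+0.52)/2 = 0.625 → q = 3.4×0.325×0.625 = 0.6906 m³/s
Q = Σ q = 9.575 m³/s

9.57 m³/s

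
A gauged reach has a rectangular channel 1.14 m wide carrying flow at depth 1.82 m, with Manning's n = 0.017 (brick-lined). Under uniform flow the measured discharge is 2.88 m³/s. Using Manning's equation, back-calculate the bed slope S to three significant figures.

A = b·y = 1.14 × 1.82 = 2.075 m²
P = b + 2y = 1.14 + 2×1.82 = 4.780 m
R = A/P = 2.075/4.780 = 0.4341 m
S = (Q·n / (1·A·R^(2/3)))² = (2.88×0.017 / (1×2.075×0.5733))² = 0.001694

0.00169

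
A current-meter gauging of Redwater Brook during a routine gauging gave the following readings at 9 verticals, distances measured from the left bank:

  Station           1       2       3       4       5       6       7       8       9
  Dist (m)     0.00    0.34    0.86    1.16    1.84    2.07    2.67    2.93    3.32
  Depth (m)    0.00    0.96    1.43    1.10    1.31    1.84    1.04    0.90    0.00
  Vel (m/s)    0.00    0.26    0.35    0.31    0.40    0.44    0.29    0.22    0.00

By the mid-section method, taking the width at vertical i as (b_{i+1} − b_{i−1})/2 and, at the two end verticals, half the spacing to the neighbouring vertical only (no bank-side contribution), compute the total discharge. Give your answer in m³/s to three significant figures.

1.25 m³/s

w_2 = (0.86 − 0.00)/2 = 0.43 m; q_2 = 0.26 × 0.96 × 0.43 = 0.1073 m³/s
w_3 = (1.16 − 0.34)/2 = 0.41 m; q_3 = 0.35 × 1.43 × 0.41 = 0.2052 m³/s
w_4 = (1.84 − 0.86)/2 = 0.49 m; q_4 = 0.31 × 1.10 × 0.49 = 0.1671 m³/s
w_5 = (2.07 − 1.16)/2 = 0.455 m; q_5 = 0.40 × 1.31 × 0.455 = 0.2384 m³/s
w_6 = (2.67 − 1.84)/2 = 0.415 m; q_6 = 0.44 × 1.84 × 0.415 = 0.3360 m³/s
w_7 = (2.93 − 2.07)/2 = 0.43 m; q_7 = 0.29 × 1.04 × 0.43 = 0.1297 m³/s
w_8 = (3.32 − 2.67)/2 = 0.325 m; q_8 = 0.22 × 0.90 × 0.325 = 0.06435 m³/s
Stations 1, 9 contribute zero (depth or velocity is 0).
Q = Σ qᵢ = 1.248 m³/s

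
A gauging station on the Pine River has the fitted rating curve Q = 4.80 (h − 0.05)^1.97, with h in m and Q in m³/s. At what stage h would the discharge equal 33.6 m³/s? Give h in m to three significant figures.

h − h₀ = (Q/C)^(1/b) = (33.6/4.80)^(1/1.97) = 2.685 m
h = 0.05 + 2.685 = 2.735 m

2.74 m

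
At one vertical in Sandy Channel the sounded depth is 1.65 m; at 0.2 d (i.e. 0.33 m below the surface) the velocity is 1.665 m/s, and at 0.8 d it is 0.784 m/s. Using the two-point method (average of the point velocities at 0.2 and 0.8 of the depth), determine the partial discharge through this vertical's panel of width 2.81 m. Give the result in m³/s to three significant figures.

5.68 m³/s

v̄ = (1.665 + 0.784) / 2 = 1.225 m/s
q = v̄ × d × w = 1.225 × 1.65 × 2.81 = 5.677 m³/s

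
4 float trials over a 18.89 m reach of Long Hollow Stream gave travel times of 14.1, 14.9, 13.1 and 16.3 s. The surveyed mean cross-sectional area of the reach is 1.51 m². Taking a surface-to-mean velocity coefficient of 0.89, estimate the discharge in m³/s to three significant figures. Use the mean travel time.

t̄ = (14.1 + 14.9 + 13.1 + 16.3) / 4 = 14.6 s
v_surface = L / t̄ = 18.89 / 14.6 = 1.294 m/s
v_mean = 0.89 × 1.294 = 1.152 m/s
Q = A × v_mean = 1.51 × 1.152 = 1.739 m³/s

1.74 m³/s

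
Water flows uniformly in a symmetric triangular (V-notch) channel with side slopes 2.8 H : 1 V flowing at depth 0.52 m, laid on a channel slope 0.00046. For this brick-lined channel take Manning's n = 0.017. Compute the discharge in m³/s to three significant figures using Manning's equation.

0.374 m³/s

A = z·y² = 2.8×0.52² = 0.7571 m²
P = 2y√(1+z²) = 2×0.52×√(1+2.8²) = 3.092 m
R = A/P = 0.7571/3.092 = 0.2449 m
Q = (1/n)·A·R^(2/3)·S^(1/2) = (1/0.017) × 0.7571 × 0.2449^(2/3) × 0.00046^(1/2) = 0.3739 m³/s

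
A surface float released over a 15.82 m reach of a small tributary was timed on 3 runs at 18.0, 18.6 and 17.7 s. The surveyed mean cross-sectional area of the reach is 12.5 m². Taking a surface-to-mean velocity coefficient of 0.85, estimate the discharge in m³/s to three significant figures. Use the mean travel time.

t̄ = (18.0 + 18.6 + 17.7) / 3 = 18.1 s
v_surface = L / t̄ = 15.82 / 18.1 = 0.8740 m/s
v_mean = 0.85 × 0.8740 = 0.7429 m/s
Q = A × v_mean = 12.5 × 0.7429 = 9.287 m³/s

9.29 m³/s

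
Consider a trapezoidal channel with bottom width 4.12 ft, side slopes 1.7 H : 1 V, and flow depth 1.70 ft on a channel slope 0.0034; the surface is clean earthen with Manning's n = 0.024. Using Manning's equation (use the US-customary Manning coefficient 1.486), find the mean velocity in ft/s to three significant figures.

3.85 ft/s

A = (b + z·y)·y = (4.12 + 1.7×1.70)×1.70 = 11.92 ft²
P = b + 2y√(1+z²) = 4.12 + 2×1.70×√(1+1.7²) = 10.83 ft
R = A/P = 11.92/10.83 = 1.101 ft
Q = (1.486/n)·A·R^(2/3)·S^(1/2) = (1.486/0.024) × 11.92 × 1.101^(2/3) × 0.0034^(1/2) = 45.87 ft³/s
V = Q/A = 45.87/11.92 = 3.849 ft/s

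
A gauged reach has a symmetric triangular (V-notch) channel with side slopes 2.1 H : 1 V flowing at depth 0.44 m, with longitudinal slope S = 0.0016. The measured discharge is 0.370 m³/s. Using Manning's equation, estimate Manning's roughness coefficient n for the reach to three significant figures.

0.0150

A = z·y² = 2.1×0.44² = 0.4066 m²
P = 2y√(1+z²) = 2×0.44×√(1+2.1²) = 2.047 m
R = A/P = 0.4066/2.047 = 0.1986 m
n = (1/Q)·A·R^(2/3)·S^(1/2) = (1/0.370) × 0.4066 × 0.3404 × 0.04000 = 0.01496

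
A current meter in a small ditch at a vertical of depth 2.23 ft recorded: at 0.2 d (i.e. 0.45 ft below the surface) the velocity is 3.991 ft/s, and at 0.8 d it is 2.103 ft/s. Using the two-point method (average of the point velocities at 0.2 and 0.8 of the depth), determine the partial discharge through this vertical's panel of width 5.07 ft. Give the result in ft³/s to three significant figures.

34.4 ft³/s

v̄ = (3.991 + 2.103) / 2 = 3.047 ft/s
q = v̄ × d × w = 3.047 × 2.23 × 5.07 = 34.45 ft³/s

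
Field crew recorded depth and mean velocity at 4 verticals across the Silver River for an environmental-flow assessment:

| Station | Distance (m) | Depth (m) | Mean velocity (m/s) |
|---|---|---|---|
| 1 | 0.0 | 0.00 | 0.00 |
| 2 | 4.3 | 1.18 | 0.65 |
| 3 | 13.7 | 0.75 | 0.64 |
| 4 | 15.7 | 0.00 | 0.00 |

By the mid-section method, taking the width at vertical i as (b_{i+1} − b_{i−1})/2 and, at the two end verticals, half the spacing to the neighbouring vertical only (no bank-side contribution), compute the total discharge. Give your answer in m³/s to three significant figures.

w_2 = (13.7 − 0.0)/2 = 6.85 m; q_2 = 0.65 × 1.18 × 6.85 = 5.254 m³/s
w_3 = (15.7 − 4.3)/2 = 5.7 m; q_3 = 0.64 × 0.75 × 5.7 = 2.736 m³/s
Stations 1, 4 contribute zero (depth or velocity is 0).
Q = Σ qᵢ = 7.990 m³/s

7.99 m³/s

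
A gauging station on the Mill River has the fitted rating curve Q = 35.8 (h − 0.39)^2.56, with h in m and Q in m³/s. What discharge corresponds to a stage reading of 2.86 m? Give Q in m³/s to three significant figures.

362 m³/s

Q = 35.8 × (2.86 − 0.39)^2.56 = 35.8 × 2.47^2.56 = 362.4 m³/s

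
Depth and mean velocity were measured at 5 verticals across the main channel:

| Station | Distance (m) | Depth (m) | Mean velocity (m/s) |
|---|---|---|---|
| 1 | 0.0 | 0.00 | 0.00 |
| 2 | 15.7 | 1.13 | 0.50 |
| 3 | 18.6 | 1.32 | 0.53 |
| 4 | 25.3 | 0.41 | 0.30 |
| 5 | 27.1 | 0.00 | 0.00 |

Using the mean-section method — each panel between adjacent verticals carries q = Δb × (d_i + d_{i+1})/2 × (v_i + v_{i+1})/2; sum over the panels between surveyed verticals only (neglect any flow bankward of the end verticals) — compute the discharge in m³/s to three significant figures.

Panel 1-2: Δb = 15.7 m, d̄ = (0.00+1.13)/2 = 0.565, v̄ = (0.00+0.50)/2 = 0.25 → q = 15.7×0.565×0.25 = 2.218 m³/s
Panel 2-3: Δb = 2.9 m, d̄ = (1.13+1.32)/2 = 1.225, v̄ = (0.50+0.53)/2 = 0.515 → q = 2.9×1.225×0.515 = 1.830 m³/s
Panel 3-4: Δb = 6.7 m, d̄ = (1.32+0.41)/2 = 0.865, v̄ = (0.53+0.30)/2 = 0.415 → q = 6.7×0.865×0.415 = 2.405 m³/s
Panel 4-5: Δb = 1.8 m, d̄ = (0.41+0.00)/2 = 0.205, v̄ = (0.30+0.00)/2 = 0.15 → q = 1.8×0.205×0.15 = 0.05535 m³/s
Q = Σ q = 6.508 m³/s

6.51 m³/s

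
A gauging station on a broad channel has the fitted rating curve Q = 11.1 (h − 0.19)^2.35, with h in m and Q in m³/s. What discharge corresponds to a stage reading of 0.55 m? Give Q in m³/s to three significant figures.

1.01 m³/s

Q = 11.1 × (0.55 − 0.19)^2.35 = 11.1 × 0.36^2.35 = 1.006 m³/s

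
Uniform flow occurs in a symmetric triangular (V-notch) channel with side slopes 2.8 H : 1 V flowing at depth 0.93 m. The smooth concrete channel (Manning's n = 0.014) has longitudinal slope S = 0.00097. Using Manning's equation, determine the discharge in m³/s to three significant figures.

A = z·y² = 2.8×0.93² = 2.422 m²
P = 2y√(1+z²) = 2×0.93×√(1+2.8²) = 5.530 m
R = A/P = 2.422/5.530 = 0.4379 m
Q = (1/n)·A·R^(2/3)·S^(1/2) = (1/0.014) × 2.422 × 0.4379^(2/3) × 0.00097^(1/2) = 3.107 m³/s

3.11 m³/s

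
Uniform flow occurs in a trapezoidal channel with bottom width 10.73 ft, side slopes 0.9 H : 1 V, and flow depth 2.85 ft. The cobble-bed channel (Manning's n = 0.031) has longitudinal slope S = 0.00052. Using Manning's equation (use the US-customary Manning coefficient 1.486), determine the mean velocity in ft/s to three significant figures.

A = (b + z·y)·y = (10.73 + 0.9×2.85)×2.85 = 37.89 ft²
P = b + 2y√(1+z²) = 10.73 + 2×2.85×√(1+0.9²) = 18.40 ft
R = A/P = 37.89/18.40 = 2.059 ft
Q = (1.486/n)·A·R^(2/3)·S^(1/2) = (1.486/0.031) × 37.89 × 2.059^(2/3) × 0.00052^(1/2) = 67.04 ft³/s
V = Q/A = 67.04/37.89 = 1.769 ft/s

1.77 ft/s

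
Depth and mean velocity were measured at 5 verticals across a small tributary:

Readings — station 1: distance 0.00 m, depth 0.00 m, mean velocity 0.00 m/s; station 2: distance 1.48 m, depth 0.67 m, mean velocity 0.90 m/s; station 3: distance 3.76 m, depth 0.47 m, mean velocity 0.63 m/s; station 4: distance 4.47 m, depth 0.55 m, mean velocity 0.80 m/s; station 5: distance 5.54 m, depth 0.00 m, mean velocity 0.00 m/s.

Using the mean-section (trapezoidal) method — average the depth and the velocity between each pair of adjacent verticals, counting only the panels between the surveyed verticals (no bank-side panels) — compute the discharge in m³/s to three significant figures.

1.59 m³/s

Panel 1-2: Δb = 1.48 m, d̄ = (0.00+0.67)/2 = 0.335, v̄ = (0.00+0.90)/2 = 0.45 → q = 1.48×0.335×0.45 = 0.2231 m³/s
Panel 2-3: Δb = 2.28 m, d̄ = (0.67+0.47)/2 = 0.57, v̄ = (0.90+0.63)/2 = 0.765 → q = 2.28×0.57×0.765 = 0.9942 m³/s
Panel 3-4: Δb = 0.71 m, d̄ = (0.47+0.55)/2 = 0.51, v̄ = (0.63+0.80)/2 = 0.715 → q = 0.71×0.51×0.715 = 0.2589 m³/s
Panel 4-5: Δb = 1.07 m, d̄ = (0.55+0.00)/2 = 0.275, v̄ = (0.80+0.00)/2 = 0.4 → q = 1.07×0.275×0.4 = 0.1177 m³/s
Q = Σ q = 1.594 m³/s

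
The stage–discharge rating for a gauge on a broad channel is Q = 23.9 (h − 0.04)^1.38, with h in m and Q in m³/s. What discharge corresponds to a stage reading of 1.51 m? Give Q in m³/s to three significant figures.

Q = 23.9 × (1.51 − 0.04)^1.38 = 23.9 × 1.47^1.38 = 40.67 m³/s

40.7 m³/s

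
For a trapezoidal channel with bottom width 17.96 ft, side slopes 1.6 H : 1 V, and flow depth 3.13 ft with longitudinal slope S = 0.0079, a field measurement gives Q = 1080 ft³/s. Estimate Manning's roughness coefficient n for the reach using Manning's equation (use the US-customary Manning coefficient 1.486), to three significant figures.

0.0158

A = (b + z·y)·y = (17.96 + 1.6×3.13)×3.13 = 71.89 ft²
P = b + 2y√(1+z²) = 17.96 + 2×3.13×√(1+1.6²) = 29.77 ft
R = A/P = 71.89/29.77 = 2.415 ft
n = (1.486/Q)·A·R^(2/3)·S^(1/2) = (1.486/1080) × 71.89 × 1.800 × 0.08888 = 0.01582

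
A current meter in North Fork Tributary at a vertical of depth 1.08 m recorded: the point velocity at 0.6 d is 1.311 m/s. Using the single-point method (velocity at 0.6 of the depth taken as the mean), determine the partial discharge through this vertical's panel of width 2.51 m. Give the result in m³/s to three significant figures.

3.55 m³/s

v̄ = v₀.₆ = 1.311 m/s
q = v̄ × d × w = 1.311 × 1.08 × 2.51 = 3.554 m³/s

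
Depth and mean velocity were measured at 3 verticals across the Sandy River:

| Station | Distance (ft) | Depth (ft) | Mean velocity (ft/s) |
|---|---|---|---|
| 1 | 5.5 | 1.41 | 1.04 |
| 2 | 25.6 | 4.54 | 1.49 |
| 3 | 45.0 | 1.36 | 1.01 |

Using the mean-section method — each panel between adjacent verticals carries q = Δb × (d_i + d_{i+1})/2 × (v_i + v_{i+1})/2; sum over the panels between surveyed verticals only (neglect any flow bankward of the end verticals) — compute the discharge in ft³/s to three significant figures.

147 ft³/s

Panel 1-2: Δb = 20.1 ft, d̄ = (1.41+4.54)/2 = 2.975, v̄ = (1.04+1.49)/2 = 1.265 → q = 20.1×2.975×1.265 = 75.64 ft³/s
Panel 2-3: Δb = 19.4 ft, d̄ = (4.54+1.36)/2 = 2.95, v̄ = (1.49+1.01)/2 = 1.25 → q = 19.4×2.95×1.25 = 71.54 ft³/s
Q = Σ q = 147.2 ft³/s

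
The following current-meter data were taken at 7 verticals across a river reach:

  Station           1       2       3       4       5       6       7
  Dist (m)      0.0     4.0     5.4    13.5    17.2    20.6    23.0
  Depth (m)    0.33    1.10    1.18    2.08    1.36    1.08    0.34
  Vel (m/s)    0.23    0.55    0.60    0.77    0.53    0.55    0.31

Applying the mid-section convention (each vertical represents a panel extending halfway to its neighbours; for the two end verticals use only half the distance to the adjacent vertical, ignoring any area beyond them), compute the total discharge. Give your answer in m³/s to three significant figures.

19.0 m³/s

w_1 = (4.0 − 0.0)/2 = 2 m; q_1 = 0.23 × 0.33 × 2 = 0.1518 m³/s
w_2 = (5.4 − 0.0)/2 = 2.7 m; q_2 = 0.55 × 1.10 × 2.7 = 1.634 m³/s
w_3 = (13.5 − 4.0)/2 = 4.75 m; q_3 = 0.60 × 1.18 × 4.75 = 3.363 m³/s
w_4 = (17.2 − 5.4)/2 = 5.9 m; q_4 = 0.77 × 2.08 × 5.9 = 9.449 m³/s
w_5 = (20.6 − 13.5)/2 = 3.55 m; q_5 = 0.53 × 1.36 × 3.55 = 2.559 m³/s
w_6 = (23.0 − 17.2)/2 = 2.9 m; q_6 = 0.55 × 1.08 × 2.9 = 1.723 m³/s
w_7 = (23.0 − 20.6)/2 = 1.2 m; q_7 = 0.31 × 0.34 × 1.2 = 0.1265 m³/s
Q = Σ qᵢ = 19.01 m³/s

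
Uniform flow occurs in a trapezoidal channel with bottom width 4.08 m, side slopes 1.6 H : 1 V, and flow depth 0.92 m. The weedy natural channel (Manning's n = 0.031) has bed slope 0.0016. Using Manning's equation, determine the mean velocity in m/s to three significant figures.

A = (b + z·y)·y = (4.08 + 1.6×0.92)×0.92 = 5.108 m²
P = b + 2y√(1+z²) = 4.08 + 2×0.92×√(1+1.6²) = 7.552 m
R = A/P = 5.108/7.552 = 0.6764 m
Q = (1/n)·A·R^(2/3)·S^(1/2) = (1/0.031) × 5.108 × 0.6764^(2/3) × 0.0016^(1/2) = 5.078 m³/s
V = Q/A = 5.078/5.108 = 0.9942 m/s

0.994 m/s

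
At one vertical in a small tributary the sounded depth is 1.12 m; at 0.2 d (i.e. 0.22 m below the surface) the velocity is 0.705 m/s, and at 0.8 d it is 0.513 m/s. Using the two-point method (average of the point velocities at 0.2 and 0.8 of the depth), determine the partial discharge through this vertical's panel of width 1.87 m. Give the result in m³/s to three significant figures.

1.28 m³/s

v̄ = (0.705 + 0.513) / 2 = 0.6090 m/s
q = v̄ × d × w = 0.6090 × 1.12 × 1.87 = 1.275 m³/s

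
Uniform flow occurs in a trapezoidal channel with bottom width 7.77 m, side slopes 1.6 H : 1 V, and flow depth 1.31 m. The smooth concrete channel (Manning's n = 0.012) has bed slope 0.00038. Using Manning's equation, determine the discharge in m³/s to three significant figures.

21.2 m³/s

A = (b + z·y)·y = (7.77 + 1.6×1.31)×1.31 = 12.92 m²
P = b + 2y√(1+z²) = 7.77 + 2×1.31×√(1+1.6²) = 12.71 m
R = A/P = 12.92/12.71 = 1.017 m
Q = (1/n)·A·R^(2/3)·S^(1/2) = (1/0.012) × 12.92 × 1.017^(2/3) × 0.00038^(1/2) = 21.23 m³/s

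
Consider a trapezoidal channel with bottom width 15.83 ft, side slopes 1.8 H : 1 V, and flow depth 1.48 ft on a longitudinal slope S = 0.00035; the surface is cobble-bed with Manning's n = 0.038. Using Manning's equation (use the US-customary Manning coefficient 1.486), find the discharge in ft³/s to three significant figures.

23.2 ft³/s

A = (b + z·y)·y = (15.83 + 1.8×1.48)×1.48 = 27.37 ft²
P = b + 2y√(1+z²) = 15.83 + 2×1.48×√(1+1.8²) = 21.93 ft
R = A/P = 27.37/21.93 = 1.248 ft
Q = (1.486/n)·A·R^(2/3)·S^(1/2) = (1.486/0.038) × 27.37 × 1.248^(2/3) × 0.00035^(1/2) = 23.22 ft³/s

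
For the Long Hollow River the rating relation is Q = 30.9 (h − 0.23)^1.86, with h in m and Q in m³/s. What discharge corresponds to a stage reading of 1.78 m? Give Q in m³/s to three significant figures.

Q = 30.9 × (1.78 − 0.23)^1.86 = 30.9 × 1.55^1.86 = 69.82 m³/s

69.8 m³/s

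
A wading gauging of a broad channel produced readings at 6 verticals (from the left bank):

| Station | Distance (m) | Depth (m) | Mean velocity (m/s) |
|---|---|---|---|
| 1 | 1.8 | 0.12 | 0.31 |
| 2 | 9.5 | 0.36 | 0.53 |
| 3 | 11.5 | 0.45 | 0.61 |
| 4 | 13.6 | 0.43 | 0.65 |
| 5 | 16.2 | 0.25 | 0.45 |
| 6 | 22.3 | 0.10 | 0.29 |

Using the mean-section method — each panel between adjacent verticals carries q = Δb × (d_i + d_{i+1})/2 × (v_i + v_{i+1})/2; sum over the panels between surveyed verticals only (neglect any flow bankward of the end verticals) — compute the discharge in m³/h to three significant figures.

9720 m³/h

Panel 1-2: Δb = 7.7 m, d̄ = (0.12+0.36)/2 = 0.24, v̄ = (0.31+0.53)/2 = 0.42 → q = 7.7×0.24×0.42 = 0.7762 m³/s
Panel 2-3: Δb = 2 m, d̄ = (0.36+0.45)/2 = 0.405, v̄ = (0.53+0.61)/2 = 0.57 → q = 2×0.405×0.57 = 0.4617 m³/s
Panel 3-4: Δb = 2.1 m, d̄ = (0.45+0.43)/2 = 0.44, v̄ = (0.61+0.65)/2 = 0.63 → q = 2.1×0.44×0.63 = 0.5821 m³/s
Panel 4-5: Δb = 2.6 m, d̄ = (0.43+0.25)/2 = 0.34, v̄ = (0.65+0.45)/2 = 0.55 → q = 2.6×0.34×0.55 = 0.4862 m³/s
Panel 5-6: Δb = 6.1 m, d̄ = (0.25+0.10)/2 = 0.175, v̄ = (0.45+0.29)/2 = 0.37 → q = 6.1×0.175×0.37 = 0.3950 m³/s
Q = Σ q = 2.701 m³/s
= 2.701 × 3600 = 9724 m³/h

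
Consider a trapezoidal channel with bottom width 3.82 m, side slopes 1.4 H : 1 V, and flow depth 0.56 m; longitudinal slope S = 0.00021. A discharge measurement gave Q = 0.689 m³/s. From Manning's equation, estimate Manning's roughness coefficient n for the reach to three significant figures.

0.0318

A = (b + z·y)·y = (3.82 + 1.4×0.56)×0.56 = 2.578 m²
P = b + 2y√(1+z²) = 3.82 + 2×0.56×√(1+1.4²) = 5.747 m
R = A/P = 2.578/5.747 = 0.4486 m
n = (1/Q)·A·R^(2/3)·S^(1/2) = (1/0.689) × 2.578 × 0.5860 × 0.01449 = 0.03178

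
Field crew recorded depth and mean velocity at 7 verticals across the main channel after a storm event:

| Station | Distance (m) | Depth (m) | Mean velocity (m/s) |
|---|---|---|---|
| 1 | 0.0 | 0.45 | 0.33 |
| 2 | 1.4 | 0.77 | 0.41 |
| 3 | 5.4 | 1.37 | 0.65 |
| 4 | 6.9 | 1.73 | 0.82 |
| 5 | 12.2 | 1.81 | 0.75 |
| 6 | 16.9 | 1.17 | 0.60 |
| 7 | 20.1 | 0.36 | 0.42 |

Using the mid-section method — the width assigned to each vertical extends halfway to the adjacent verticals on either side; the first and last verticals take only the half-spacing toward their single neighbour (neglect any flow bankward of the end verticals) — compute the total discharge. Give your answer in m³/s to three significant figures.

w_1 = (1.4 − 0.0)/2 = 0.7 m; q_1 = 0.33 × 0.45 × 0.7 = 0.1040 m³/s
w_2 = (5.4 − 0.0)/2 = 2.7 m; q_2 = 0.41 × 0.77 × 2.7 = 0.8524 m³/s
w_3 = (6.9 − 1.4)/2 = 2.75 m; q_3 = 0.65 × 1.37 × 2.75 = 2.449 m³/s
w_4 = (12.2 − 5.4)/2 = 3.4 m; q_4 = 0.82 × 1.73 × 3.4 = 4.823 m³/s
w_5 = (16.9 − 6.9)/2 = 5 m; q_5 = 0.75 × 1.81 × 5 = 6.788 m³/s
w_6 = (20.1 − 12.2)/2 = 3.95 m; q_6 = 0.60 × 1.17 × 3.95 = 2.773 m³/s
w_7 = (20.1 − 16.9)/2 = 1.6 m; q_7 = 0.42 × 0.36 × 1.6 = 0.2419 m³/s
Q = Σ qᵢ = 18.03 m³/s

18.0 m³/s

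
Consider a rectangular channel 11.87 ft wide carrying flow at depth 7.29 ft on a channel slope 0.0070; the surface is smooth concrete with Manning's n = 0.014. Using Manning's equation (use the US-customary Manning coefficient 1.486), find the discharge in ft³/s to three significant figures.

A = b·y = 11.87 × 7.29 = 86.53 ft²
P = b + 2y = 11.87 + 2×7.29 = 26.45 ft
R = A/P = 86.53/26.45 = 3.272 ft
Q = (1.486/n)·A·R^(2/3)·S^(1/2) = (1.486/0.014) × 86.53 × 3.272^(2/3) × 0.0070^(1/2) = 1694 ft³/s

1690 ft³/s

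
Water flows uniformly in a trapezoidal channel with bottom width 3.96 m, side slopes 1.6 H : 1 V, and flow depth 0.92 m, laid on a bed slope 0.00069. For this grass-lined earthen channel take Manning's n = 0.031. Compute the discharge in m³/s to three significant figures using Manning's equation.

3.25 m³/s

A = (b + z·y)·y = (3.96 + 1.6×0.92)×0.92 = 4.997 m²
P = b + 2y√(1+z²) = 3.96 + 2×0.92×√(1+1.6²) = 7.432 m
R = A/P = 4.997/7.432 = 0.6724 m
Q = (1/n)·A·R^(2/3)·S^(1/2) = (1/0.031) × 4.997 × 0.6724^(2/3) × 0.00069^(1/2) = 3.250 m³/s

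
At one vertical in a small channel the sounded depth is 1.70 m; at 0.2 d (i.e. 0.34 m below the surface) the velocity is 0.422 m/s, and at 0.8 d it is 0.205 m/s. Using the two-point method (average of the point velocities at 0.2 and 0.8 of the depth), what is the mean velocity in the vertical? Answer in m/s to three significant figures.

v̄ = (0.422 + 0.205) / 2 = 0.3135 m/s

0.314 m/s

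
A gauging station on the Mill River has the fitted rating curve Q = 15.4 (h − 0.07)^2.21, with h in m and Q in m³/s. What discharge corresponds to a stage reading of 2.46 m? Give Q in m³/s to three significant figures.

Q = 15.4 × (2.46 − 0.07)^2.21 = 15.4 × 2.39^2.21 = 105.6 m³/s

106 m³/s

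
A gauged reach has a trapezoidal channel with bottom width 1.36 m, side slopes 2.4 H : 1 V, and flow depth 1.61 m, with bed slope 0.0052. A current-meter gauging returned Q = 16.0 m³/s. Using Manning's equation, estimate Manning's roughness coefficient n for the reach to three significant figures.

A = (b + z·y)·y = (1.36 + 2.4×1.61)×1.61 = 8.411 m²
P = b + 2y√(1+z²) = 1.36 + 2×1.61×√(1+2.4²) = 9.732 m
R = A/P = 8.411/9.732 = 0.8642 m
n = (1/Q)·A·R^(2/3)·S^(1/2) = (1/16.0) × 8.411 × 0.9073 × 0.07211 = 0.03439

0.0344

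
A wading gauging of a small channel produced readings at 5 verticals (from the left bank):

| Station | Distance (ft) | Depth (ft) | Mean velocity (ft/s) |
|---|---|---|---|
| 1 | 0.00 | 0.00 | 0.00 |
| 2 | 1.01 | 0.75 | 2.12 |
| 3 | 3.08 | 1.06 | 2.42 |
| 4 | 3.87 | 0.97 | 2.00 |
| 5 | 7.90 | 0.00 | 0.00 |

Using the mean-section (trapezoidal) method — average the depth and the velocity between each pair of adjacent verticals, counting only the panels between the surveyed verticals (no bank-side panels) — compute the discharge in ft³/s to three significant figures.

8.38 ft³/s

Panel 1-2: Δb = 1.01 ft, d̄ = (0.00+0.75)/2 = 0.375, v̄ = (0.00+2.12)/2 = 1.06 → q = 1.01×0.375×1.06 = 0.4015 ft³/s
Panel 2-3: Δb = 2.07 ft, d̄ = (0.75+1.06)/2 = 0.905, v̄ = (2.12+2.42)/2 = 2.27 → q = 2.07×0.905×2.27 = 4.253 ft³/s
Panel 3-4: Δb = 0.79 ft, d̄ = (1.06+0.97)/2 = 1.015, v̄ = (2.42+2.00)/2 = 2.21 → q = 0.79×1.015×2.21 = 1.772 ft³/s
Panel 4-5: Δb = 4.03 ft, d̄ = (0.97+0.00)/2 = 0.485, v̄ = (2.00+0.00)/2 = 1 → q = 4.03×0.485×1 = 1.955 ft³/s
Q = Σ q = 8.381 ft³/s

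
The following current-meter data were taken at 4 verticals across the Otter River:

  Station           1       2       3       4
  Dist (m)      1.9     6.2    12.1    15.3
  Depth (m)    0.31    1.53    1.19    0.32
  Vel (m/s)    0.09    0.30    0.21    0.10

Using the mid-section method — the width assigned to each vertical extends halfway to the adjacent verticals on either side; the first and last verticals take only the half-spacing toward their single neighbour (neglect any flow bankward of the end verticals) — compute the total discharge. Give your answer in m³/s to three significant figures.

w_1 = (6.2 − 1.9)/2 = 2.15 m; q_1 = 0.09 × 0.31 × 2.15 = 0.05999 m³/s
w_2 = (12.1 − 1.9)/2 = 5.1 m; q_2 = 0.30 × 1.53 × 5.1 = 2.341 m³/s
w_3 = (15.3 − 6.2)/2 = 4.55 m; q_3 = 0.21 × 1.19 × 4.55 = 1.137 m³/s
w_4 = (15.3 − 12.1)/2 = 1.6 m; q_4 = 0.10 × 0.32 × 1.6 = 0.05120 m³/s
Q = Σ qᵢ = 3.589 m³/s

3.59 m³/s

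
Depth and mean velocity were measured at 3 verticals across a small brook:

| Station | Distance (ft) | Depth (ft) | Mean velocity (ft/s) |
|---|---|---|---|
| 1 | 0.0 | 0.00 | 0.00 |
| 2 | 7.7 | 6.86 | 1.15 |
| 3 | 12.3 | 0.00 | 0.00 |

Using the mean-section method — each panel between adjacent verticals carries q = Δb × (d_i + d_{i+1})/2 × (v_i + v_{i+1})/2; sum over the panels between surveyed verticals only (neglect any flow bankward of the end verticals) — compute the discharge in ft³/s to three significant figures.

24.3 ft³/s

Panel 1-2: Δb = 7.7 ft, d̄ = (0.00+6.86)/2 = 3.43, v̄ = (0.00+1.15)/2 = 0.575 → q = 7.7×3.43×0.575 = 15.19 ft³/s
Panel 2-3: Δb = 4.6 ft, d̄ = (6.86+0.00)/2 = 3.43, v̄ = (1.15+0.00)/2 = 0.575 → q = 4.6×3.43×0.575 = 9.072 ft³/s
Q = Σ q = 24.26 ft³/s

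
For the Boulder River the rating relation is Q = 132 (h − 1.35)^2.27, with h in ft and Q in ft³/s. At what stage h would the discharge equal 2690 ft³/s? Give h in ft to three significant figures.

h − h₀ = (Q/C)^(1/b) = (2690/132)^(1/2.27) = 3.773 ft
h = 1.35 + 3.773 = 5.123 ft

5.12 ft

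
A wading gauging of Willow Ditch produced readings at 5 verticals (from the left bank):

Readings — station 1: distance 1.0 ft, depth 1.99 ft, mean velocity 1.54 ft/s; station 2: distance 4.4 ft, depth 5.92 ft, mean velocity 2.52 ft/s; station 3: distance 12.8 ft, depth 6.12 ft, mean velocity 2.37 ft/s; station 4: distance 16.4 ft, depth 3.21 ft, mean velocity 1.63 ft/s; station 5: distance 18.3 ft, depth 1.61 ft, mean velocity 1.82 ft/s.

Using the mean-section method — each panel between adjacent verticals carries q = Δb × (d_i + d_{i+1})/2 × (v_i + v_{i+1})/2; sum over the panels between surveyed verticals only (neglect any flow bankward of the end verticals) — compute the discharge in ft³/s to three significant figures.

192 ft³/s

Panel 1-2: Δb = 3.4 ft, d̄ = (1.99+5.92)/2 = 3.955, v̄ = (1.54+2.52)/2 = 2.03 → q = 3.4×3.955×2.03 = 27.30 ft³/s
Panel 2-3: Δb = 8.4 ft, d̄ = (5.92+6.12)/2 = 6.02, v̄ = (2.52+2.37)/2 = 2.445 → q = 8.4×6.02×2.445 = 123.6 ft³/s
Panel 3-4: Δb = 3.6 ft, d̄ = (6.12+3.21)/2 = 4.665, v̄ = (2.37+1.63)/2 = 2 → q = 3.6×4.665×2 = 33.59 ft³/s
Panel 4-5: Δb = 1.9 ft, d̄ = (3.21+1.61)/2 = 2.41, v̄ = (1.63+1.82)/2 = 1.725 → q = 1.9×2.41×1.725 = 7.899 ft³/s
Q = Σ q = 192.4 ft³/s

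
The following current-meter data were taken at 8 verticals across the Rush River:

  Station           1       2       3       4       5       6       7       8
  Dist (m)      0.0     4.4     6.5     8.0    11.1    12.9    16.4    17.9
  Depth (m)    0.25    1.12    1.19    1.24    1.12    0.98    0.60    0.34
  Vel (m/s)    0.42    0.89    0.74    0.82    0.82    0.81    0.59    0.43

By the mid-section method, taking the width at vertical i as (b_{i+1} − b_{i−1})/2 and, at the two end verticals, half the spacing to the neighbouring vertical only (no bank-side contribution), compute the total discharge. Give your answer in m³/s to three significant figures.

12.7 m³/s

w_1 = (4.4 − 0.0)/2 = 2.2 m; q_1 = 0.42 × 0.25 × 2.2 = 0.2310 m³/s
w_2 = (6.5 − 0.0)/2 = 3.25 m; q_2 = 0.89 × 1.12 × 3.25 = 3.240 m³/s
w_3 = (8.0 − 4.4)/2 = 1.8 m; q_3 = 0.74 × 1.19 × 1.8 = 1.585 m³/s
w_4 = (11.1 − 6.5)/2 = 2.3 m; q_4 = 0.82 × 1.24 × 2.3 = 2.339 m³/s
w_5 = (12.9 − 8.0)/2 = 2.45 m; q_5 = 0.82 × 1.12 × 2.45 = 2.250 m³/s
w_6 = (16.4 − 11.1)/2 = 2.65 m; q_6 = 0.81 × 0.98 × 2.65 = 2.104 m³/s
w_7 = (17.9 − 12.9)/2 = 2.5 m; q_7 = 0.59 × 0.60 × 2.5 = 0.8850 m³/s
w_8 = (17.9 − 16.4)/2 = 0.75 m; q_8 = 0.43 × 0.34 × 0.75 = 0.1097 m³/s
Q = Σ qᵢ = 12.74 m³/s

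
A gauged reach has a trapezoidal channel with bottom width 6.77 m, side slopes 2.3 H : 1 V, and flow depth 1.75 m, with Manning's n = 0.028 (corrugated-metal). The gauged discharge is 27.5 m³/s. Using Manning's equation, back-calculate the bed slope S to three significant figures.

A = (b + z·y)·y = (6.77 + 2.3×1.75)×1.75 = 18.89 m²
P = b + 2y√(1+z²) = 6.77 + 2×1.75×√(1+2.3²) = 15.55 m
R = A/P = 18.89/15.55 = 1.215 m
S = (Q·n / (1·A·R^(2/3)))² = (27.5×0.028 / (1×18.89×1.139))² = 0.001281

0.00128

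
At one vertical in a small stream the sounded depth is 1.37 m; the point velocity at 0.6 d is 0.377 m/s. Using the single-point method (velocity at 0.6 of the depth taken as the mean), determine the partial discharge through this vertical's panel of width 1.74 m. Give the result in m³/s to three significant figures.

v̄ = v₀.₆ = 0.377 m/s
q = v̄ × d × w = 0.3770 × 1.37 × 1.74 = 0.8987 m³/s

0.899 m³/s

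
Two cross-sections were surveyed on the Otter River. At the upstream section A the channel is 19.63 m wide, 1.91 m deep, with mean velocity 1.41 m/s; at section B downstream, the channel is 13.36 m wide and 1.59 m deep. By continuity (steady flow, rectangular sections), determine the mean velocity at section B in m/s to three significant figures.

Q = A₁V₁ = (19.63×1.91) × 1.41 = 52.87 m³/s
A₂ = 13.36 × 1.59 = 21.24 m²
V₂ = Q/A₂ = 52.87/21.24 = 2.489 m/s

2.49 m/s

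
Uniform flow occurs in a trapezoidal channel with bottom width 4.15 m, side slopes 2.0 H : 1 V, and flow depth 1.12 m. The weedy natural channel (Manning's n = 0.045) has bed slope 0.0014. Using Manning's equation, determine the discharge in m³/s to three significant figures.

5.05 m³/s

A = (b + z·y)·y = (4.15 + 2.0×1.12)×1.12 = 7.157 m²
P = b + 2y√(1+z²) = 4.15 + 2×1.12×√(1+2.0²) = 9.159 m
R = A/P = 7.157/9.159 = 0.7814 m
Q = (1/n)·A·R^(2/3)·S^(1/2) = (1/0.045) × 7.157 × 0.7814^(2/3) × 0.0014^(1/2) = 5.048 m³/s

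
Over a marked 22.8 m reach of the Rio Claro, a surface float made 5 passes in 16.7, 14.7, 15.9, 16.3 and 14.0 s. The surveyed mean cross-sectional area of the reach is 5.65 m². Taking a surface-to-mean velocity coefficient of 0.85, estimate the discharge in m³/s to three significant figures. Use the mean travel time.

7.06 m³/s

t̄ = (16.7 + 14.7 + 15.9 + 16.3 + 14.0) / 5 = 15.52 s
v_surface = L / t̄ = 22.8 / 15.52 = 1.469 m/s
v_mean = 0.85 × 1.469 = 1.249 m/s
Q = A × v_mean = 5.65 × 1.249 = 7.055 m³/s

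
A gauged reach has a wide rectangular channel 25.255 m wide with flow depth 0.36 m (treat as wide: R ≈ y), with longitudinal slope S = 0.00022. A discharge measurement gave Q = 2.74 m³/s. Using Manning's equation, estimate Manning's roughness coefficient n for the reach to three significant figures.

A = b·y = 25.255 × 0.36 = 9.092 m²
Wide channel: R ≈ y = 0.36 m
n = (1/Q)·A·R^(2/3)·S^(1/2) = (1/2.74) × 9.092 × 0.5061 × 0.01483 = 0.02491

0.0249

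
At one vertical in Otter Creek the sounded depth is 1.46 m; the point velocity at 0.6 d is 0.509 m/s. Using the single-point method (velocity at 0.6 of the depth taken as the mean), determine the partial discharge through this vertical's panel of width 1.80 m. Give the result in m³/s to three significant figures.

v̄ = v₀.₆ = 0.509 m/s
q = v̄ × d × w = 0.5090 × 1.46 × 1.80 = 1.338 m³/s

1.34 m³/s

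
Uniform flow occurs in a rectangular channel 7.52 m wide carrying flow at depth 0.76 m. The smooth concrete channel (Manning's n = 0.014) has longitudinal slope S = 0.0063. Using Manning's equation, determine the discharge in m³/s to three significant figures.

A = b·y = 7.52 × 0.76 = 5.715 m²
P = b + 2y = 7.52 + 2×0.76 = 9.040 m
R = A/P = 5.715/9.040 = 0.6322 m
Q = (1/n)·A·R^(2/3)·S^(1/2) = (1/0.014) × 5.715 × 0.6322^(2/3) × 0.0063^(1/2) = 23.87 m³/s

23.9 m³/s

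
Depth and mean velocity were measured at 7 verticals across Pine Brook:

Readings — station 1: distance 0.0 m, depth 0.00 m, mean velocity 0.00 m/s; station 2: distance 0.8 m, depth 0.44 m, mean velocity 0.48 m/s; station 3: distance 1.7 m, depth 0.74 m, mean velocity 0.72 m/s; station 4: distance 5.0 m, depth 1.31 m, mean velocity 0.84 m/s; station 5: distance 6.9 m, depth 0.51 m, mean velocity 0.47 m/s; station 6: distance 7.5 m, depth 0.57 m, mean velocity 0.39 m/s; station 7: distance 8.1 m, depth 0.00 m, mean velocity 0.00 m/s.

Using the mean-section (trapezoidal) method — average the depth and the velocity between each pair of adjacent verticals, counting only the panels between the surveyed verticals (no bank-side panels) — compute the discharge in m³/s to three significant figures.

4.30 m³/s

Panel 1-2: Δb = 0.8 m, d̄ = (0.00+0.44)/2 = 0.22, v̄ = (0.00+0.48)/2 = 0.24 → q = 0.8×0.22×0.24 = 0.04224 m³/s
Panel 2-3: Δb = 0.9 m, d̄ = (0.44+0.74)/2 = 0.59, v̄ = (0.48+0.72)/2 = 0.6 → q = 0.9×0.59×0.6 = 0.3186 m³/s
Panel 3-4: Δb = 3.3 m, d̄ = (0.74+1.31)/2 = 1.025, v̄ = (0.72+0.84)/2 = 0.78 → q = 3.3×1.025×0.78 = 2.638 m³/s
Panel 4-5: Δb = 1.9 m, d̄ = (1.31+0.51)/2 = 0.91, v̄ = (0.84+0.47)/2 = 0.655 → q = 1.9×0.91×0.655 = 1.132 m³/s
Panel 5-6: Δb = 0.6 m, d̄ = (0.51+0.57)/2 = 0.54, v̄ = (0.47+0.39)/2 = 0.43 → q = 0.6×0.54×0.43 = 0.1393 m³/s
Panel 6-7: Δb = 0.6 m, d̄ = (0.57+0.00)/2 = 0.285, v̄ = (0.39+0.00)/2 = 0.195 → q = 0.6×0.285×0.195 = 0.03335 m³/s
Q = Σ q = 4.304 m³/s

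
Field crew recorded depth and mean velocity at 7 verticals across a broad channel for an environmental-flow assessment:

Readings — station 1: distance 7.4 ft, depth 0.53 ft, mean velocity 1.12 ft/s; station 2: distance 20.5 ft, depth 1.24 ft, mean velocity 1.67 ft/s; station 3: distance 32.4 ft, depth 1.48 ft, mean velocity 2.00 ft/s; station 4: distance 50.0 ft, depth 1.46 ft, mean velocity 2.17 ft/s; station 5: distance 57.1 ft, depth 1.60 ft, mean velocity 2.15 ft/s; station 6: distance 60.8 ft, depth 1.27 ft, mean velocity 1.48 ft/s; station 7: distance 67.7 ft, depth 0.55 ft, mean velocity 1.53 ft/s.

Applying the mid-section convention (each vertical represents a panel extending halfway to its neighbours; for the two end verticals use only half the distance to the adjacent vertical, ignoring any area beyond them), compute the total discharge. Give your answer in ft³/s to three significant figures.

w_1 = (20.5 − 7.4)/2 = 6.55 ft; q_1 = 1.12 × 0.53 × 6.55 = 3.888 ft³/s
w_2 = (32.4 − 7.4)/2 = 12.5 ft; q_2 = 1.67 × 1.24 × 12.5 = 25.89 ft³/s
w_3 = (50.0 − 20.5)/2 = 14.75 ft; q_3 = 2.00 × 1.48 × 14.75 = 43.66 ft³/s
w_4 = (57.1 − 32.4)/2 = 12.35 ft; q_4 = 2.17 × 1.46 × 12.35 = 39.13 ft³/s
w_5 = (60.8 − 50.0)/2 = 5.4 ft; q_5 = 2.15 × 1.60 × 5.4 = 18.58 ft³/s
w_6 = (67.7 − 57.1)/2 = 5.3 ft; q_6 = 1.48 × 1.27 × 5.3 = 9.962 ft³/s
w_7 = (67.7 − 60.8)/2 = 3.45 ft; q_7 = 1.53 × 0.55 × 3.45 = 2.903 ft³/s
Q = Σ qᵢ = 144.0 ft³/s

144 ft³/s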